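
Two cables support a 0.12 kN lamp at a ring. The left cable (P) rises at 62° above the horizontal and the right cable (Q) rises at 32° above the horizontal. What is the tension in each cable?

ΣF_x = 0: −T_P·cos62° + T_Q·cos32° = 0 → T_Q = 0.553591·T_P.
ΣF_y = 0: T_P·sin62° + T_Q·sin32° = 0.12.
Substitute: T_P·(0.882948 + 0.553591·0.529919) = 0.12 → T_P = 0.102014 ≈ 0.1020 kN.
Then T_Q = 0.553591 × 0.102014 = 0.05647 kN.

T_P = 0.1020 kN, T_Q = 0.05647 kN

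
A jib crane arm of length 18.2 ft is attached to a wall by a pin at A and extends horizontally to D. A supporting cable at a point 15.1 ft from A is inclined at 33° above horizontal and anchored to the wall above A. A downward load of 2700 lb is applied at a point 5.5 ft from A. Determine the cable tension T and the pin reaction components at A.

T = 1806 lb, A_x = 1514 lb, A_y = 1717 lb

ΣM about A: T·sin33°·15.1 − 2700·5.5 = 0 → T = 14850/(15.1·0.544639) = 1805.68 ≈ 1806 lb.
ΣF_x = 0: A_x − T·cos33° = 0 → A_x = 1805.68 × 0.838671 = 1514 lb.
ΣF_y = 0: A_y + T·sin33° − 2700 = 0 → A_y = 2700 − 1805.68 × 0.544639 = 1717 lb.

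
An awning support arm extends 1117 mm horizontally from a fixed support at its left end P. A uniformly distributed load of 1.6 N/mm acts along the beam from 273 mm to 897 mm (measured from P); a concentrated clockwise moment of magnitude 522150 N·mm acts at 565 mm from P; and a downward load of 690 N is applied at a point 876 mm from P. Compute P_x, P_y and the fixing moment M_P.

P_x = 0, P_y = 1688 N, M_P = 1711000 N·mm

Resultant of the distributed load: 1.6 × 624 = 998.4 N at 585 mm from P.
ΣF_x = 0: P_x = 0.
ΣF_y = 0: P_y − 1.6·624 − 690 = 0 → P_y = 1688 N.
ΣM about P: M_P − (1.6·624)·585 − 522150 − 690·876 = 0 → M_P = 1711000 N·mm.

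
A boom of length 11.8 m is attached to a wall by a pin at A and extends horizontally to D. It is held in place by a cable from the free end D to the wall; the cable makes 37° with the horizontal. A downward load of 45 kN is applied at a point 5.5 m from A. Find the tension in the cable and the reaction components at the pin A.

T = 34.85 kN, A_x = 27.83 kN, A_y = 24.03 kN

ΣM about A: T·sin37°·11.8 − 45·5.5 = 0 → T = 247.5/(11.8·0.601815) = 34.8522 ≈ 34.85 kN.
ΣF_x = 0: A_x − T·cos37° = 0 → A_x = 34.8522 × 0.798636 = 27.83 kN.
ΣF_y = 0: A_y + T·sin37° − 45 = 0 → A_y = 45 − 34.8522 × 0.601815 = 24.03 kN.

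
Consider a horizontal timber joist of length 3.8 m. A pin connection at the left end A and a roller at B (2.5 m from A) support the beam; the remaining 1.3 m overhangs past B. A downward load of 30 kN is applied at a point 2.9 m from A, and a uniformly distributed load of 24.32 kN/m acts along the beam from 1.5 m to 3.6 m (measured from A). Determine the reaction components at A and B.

A_x = 0, A_y = -5.821 kN, B_y = 86.89 kN

Resultant of the distributed load: 24.32 × 2.1 = 51.072 kN at 2.55 m from A.
Moments about A: B_y·2.5 − 30·2.9 − (24.32·2.1)·2.55 = 0 → B_y = 217.2336/2.5 = 86.8934 ≈ 86.89 kN.
ΣF_y = 0: A_y + 86.8934 − 30 − 24.32·2.1 = 0 → A_y = -5.821 kN.
ΣF_x = 0: no horizontal applied forces, so A_x = 0.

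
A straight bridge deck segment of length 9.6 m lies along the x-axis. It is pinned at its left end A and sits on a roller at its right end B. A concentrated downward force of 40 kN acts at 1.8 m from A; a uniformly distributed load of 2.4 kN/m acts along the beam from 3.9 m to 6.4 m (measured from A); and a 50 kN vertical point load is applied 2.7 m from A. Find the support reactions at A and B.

A_x = 0, A_y = 71.22 kN, B_y = 24.78 kN

Resultant of the distributed load: 2.4 × 2.5 = 6 kN at 5.15 m from A.
Moments about A: B_y·9.6 − 40·1.8 − (2.4·2.5)·5.15 − 50·2.7 = 0 → B_y = 237.9/9.6 = 24.7812 ≈ 24.78 kN.
ΣF_y = 0: A_y + 24.7812 − 40 − 2.4·2.5 − 50 = 0 → A_y = 71.22 kN.
ΣF_x = 0: no horizontal applied forces, so A_x = 0.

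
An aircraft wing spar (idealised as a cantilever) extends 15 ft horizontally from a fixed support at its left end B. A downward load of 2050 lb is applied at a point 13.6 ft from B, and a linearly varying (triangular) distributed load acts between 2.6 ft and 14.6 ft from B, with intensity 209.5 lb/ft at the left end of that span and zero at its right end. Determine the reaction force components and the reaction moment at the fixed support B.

B_x = 0, B_y = 3307 lb, M_B = 36180 lb·ft

Resultant of the triangular load: ½ × 209.5 × 12 = 1257 lb, acting at 6.6 ft from B (one-third of the span from the peak).
ΣF_x = 0: B_x = 0.
ΣF_y = 0: B_y − 2050 − ½·209.5·12 = 0 → B_y = 3307 lb.
ΣM about B: M_B − 2050·13.6 − (½·209.5·12)·6.6 = 0 → M_B = 36180 lb·ft.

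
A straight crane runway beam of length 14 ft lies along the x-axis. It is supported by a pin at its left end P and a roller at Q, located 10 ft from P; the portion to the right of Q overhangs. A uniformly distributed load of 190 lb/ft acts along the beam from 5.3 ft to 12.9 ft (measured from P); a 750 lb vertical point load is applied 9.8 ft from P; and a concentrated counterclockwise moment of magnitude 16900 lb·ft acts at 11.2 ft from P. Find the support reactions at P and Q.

P_x = 0, P_y = 1835 lb, Q_y = 359.0 lb

Resultant of the distributed load: 190 × 7.6 = 1444 lb at 9.1 ft from P.
Moments about P: Q_y·10 − (190·7.6)·9.1 − 750·9.8 + 16900 = 0 → Q_y = 3590.4/10 = 359.04 ≈ 359.0 lb.
ΣF_y = 0: P_y + 359.04 − 190·7.6 − 750 = 0 → P_y = 1835 lb.
ΣF_x = 0: no horizontal applied forces, so P_x = 0.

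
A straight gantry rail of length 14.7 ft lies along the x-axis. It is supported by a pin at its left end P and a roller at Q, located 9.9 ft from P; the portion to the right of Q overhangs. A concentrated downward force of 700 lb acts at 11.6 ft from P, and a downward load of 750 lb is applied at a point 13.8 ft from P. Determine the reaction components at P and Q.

Taking moments about P: Q_y·9.9 − 700·11.6 − 750·13.8 = 0 → Q_y = 18470/9.9 = 1865.66 ≈ 1866 lb.
ΣF_y = 0: P_y + 1865.66 − 700 − 750 = 0 → P_y = -415.7 lb.
ΣF_x = 0: no horizontal applied forces, so P_x = 0.

P_x = 0, P_y = -415.7 lb, Q_y = 1866 lb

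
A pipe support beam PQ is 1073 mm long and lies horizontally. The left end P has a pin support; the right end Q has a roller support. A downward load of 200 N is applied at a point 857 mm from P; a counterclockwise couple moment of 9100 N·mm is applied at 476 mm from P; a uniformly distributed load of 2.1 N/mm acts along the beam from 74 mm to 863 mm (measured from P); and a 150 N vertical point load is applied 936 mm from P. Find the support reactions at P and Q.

P_x = 0, P_y = 1001 N, Q_y = 1006 N

Resultant of the distributed load: 2.1 × 789 = 1656.9 N at 468.5 mm from P.
Taking moments about P: Q_y·1073 − 200·857 + 9100 − (2.1·789)·468.5 − 150·936 = 0 → Q_y = 1078957.65/1073 = 1005.55 ≈ 1006 N.
ΣF_y = 0: P_y + 1005.55 − 200 − 2.1·789 − 150 = 0 → P_y = 1001 N.
ΣF_x = 0: no horizontal applied forces, so P_x = 0.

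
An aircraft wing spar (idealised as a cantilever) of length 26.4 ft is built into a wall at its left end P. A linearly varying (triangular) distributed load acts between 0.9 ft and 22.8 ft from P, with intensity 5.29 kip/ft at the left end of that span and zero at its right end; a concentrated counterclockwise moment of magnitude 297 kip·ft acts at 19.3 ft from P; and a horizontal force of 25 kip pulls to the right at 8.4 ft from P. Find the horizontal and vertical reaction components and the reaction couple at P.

P_x = -25.00 kip, P_y = 57.93 kip, M_P = 178.0 kip·ft

Resultant of the triangular load: ½ × 5.29 × 21.9 = 57.9255 kip, acting at 8.2 ft from P (one-third of the span from the peak).
ΣF_x = 0: P_x + 25 = 0 → P_x = -25.00 kip.
ΣF_y = 0: P_y − ½·5.29·21.9 = 0 → P_y = 57.93 kip.
ΣM about P: M_P − (½·5.29·21.9)·8.2 + 297 = 0 → M_P = 178.0 kip·ft.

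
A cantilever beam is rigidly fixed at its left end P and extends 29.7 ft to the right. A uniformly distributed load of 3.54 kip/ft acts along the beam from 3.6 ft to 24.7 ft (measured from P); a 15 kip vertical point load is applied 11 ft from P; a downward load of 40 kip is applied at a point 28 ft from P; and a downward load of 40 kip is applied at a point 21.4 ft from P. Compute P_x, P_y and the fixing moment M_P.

Resultant of the distributed load: 3.54 × 21.1 = 74.694 kip at 14.15 ft from P.
ΣF_x = 0: P_x = 0.
ΣF_y = 0: P_y − 3.54·21.1 − 15 − 40 − 40 = 0 → P_y = 169.7 kip.
ΣM about P: M_P − (3.54·21.1)·14.15 − 15·11 − 40·28 − 40·21.4 = 0 → M_P = 3198 kip·ft.

P_x = 0, P_y = 169.7 kip, M_P = 3198 kip·ft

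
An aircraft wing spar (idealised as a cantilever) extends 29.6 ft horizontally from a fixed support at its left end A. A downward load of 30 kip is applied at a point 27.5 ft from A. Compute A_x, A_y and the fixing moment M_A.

ΣF_x = 0: A_x = 0.
ΣF_y = 0: A_y − 30 = 0 → A_y = 30.00 kip.
ΣM about A: M_A − 30·27.5 = 0 → M_A = 825.0 kip·ft.

A_x = 0, A_y = 30.00 kip, M_A = 825.0 kip·ft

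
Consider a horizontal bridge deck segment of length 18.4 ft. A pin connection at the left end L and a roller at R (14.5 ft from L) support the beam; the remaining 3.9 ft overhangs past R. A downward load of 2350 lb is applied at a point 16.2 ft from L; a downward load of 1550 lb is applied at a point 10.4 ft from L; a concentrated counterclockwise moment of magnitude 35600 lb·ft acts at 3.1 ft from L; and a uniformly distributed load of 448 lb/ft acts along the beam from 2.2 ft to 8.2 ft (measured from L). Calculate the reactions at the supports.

L_x = 0, L_y = 4342 lb, R_y = 2246 lb

Resultant of the distributed load: 448 × 6 = 2688 lb at 5.2 ft from L.
Taking moments about L: R_y·14.5 − 2350·16.2 − 1550·10.4 + 35600 − (448·6)·5.2 = 0 → R_y = 32567.6/14.5 = 2246.04 ≈ 2246 lb.
ΣF_y = 0: L_y + 2246.04 − 2350 − 1550 − 448·6 = 0 → L_y = 4342 lb.
ΣF_x = 0: no horizontal applied forces, so L_x = 0.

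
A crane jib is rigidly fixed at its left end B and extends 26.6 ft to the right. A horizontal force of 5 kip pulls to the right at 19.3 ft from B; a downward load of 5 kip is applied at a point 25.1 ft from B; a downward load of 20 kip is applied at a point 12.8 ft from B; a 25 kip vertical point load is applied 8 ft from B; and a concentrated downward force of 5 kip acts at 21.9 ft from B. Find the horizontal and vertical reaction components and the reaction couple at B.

B_x = -5.000 kip, B_y = 55.00 kip, M_B = 691.0 kip·ft

ΣF_x = 0: B_x + 5 = 0 → B_x = -5.000 kip.
ΣF_y = 0: B_y − 5 − 20 − 25 − 5 = 0 → B_y = 55.00 kip.
ΣM about B: M_B − 5·25.1 − 20·12.8 − 25·8 − 5·21.9 = 0 → M_B = 691.0 kip·ft.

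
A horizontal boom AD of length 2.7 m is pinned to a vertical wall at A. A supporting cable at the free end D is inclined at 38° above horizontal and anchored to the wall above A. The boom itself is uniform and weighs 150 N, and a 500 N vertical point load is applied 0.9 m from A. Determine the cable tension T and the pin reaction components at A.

ΣM about A: T·sin38°·2.7 − 150·1.35 − 500·0.9 = 0 → T = 652.5/(2.7·0.615661) = 392.532 ≈ 392.5 N.
ΣF_x = 0: A_x − T·cos38° = 0 → A_x = 392.532 × 0.788011 = 309.3 N.
ΣF_y = 0: A_y + T·sin38° − 150 − 500 = 0 → A_y = 650 − 392.532 × 0.615661 = 408.3 N.

T = 392.5 N, A_x = 309.3 N, A_y = 408.3 N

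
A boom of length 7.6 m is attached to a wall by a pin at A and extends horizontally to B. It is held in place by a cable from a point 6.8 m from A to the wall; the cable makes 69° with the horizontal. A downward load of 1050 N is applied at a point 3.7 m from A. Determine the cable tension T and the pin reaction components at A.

ΣM about A: T·sin69°·6.8 − 1050·3.7 = 0 → T = 3885/(6.8·0.93358) = 611.971 ≈ 612.0 N.
ΣF_x = 0: A_x − T·cos69° = 0 → A_x = 611.971 × 0.358368 = 219.3 N.
ΣF_y = 0: A_y + T·sin69° − 1050 = 0 → A_y = 1050 − 611.971 × 0.93358 = 478.7 N.

T = 612.0 N, A_x = 219.3 N, A_y = 478.7 N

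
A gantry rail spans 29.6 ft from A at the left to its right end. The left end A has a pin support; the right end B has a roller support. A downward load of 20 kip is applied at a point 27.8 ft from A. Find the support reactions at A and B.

A_x = 0, A_y = 1.216 kip, B_y = 18.78 kip

Taking moments about A: B_y·29.6 − 20·27.8 = 0 → B_y = 556/29.6 = 18.7838 ≈ 18.78 kip.
ΣF_y = 0: A_y + 18.7838 − 20 = 0 → A_y = 1.216 kip.
ΣF_x = 0: no horizontal applied forces, so A_x = 0.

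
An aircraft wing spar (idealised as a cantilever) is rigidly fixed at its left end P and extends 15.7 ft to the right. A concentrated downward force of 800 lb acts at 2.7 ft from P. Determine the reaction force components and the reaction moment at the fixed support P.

ΣF_x = 0: P_x = 0.
ΣF_y = 0: P_y − 800 = 0 → P_y = 800.0 lb.
ΣM about P: M_P − 800·2.7 = 0 → M_P = 2160 lb·ft.

P_x = 0, P_y = 800.0 lb, M_P = 2160 lb·ft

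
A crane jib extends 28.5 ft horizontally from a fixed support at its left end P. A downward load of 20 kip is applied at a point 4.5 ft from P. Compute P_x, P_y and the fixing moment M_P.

ΣF_x = 0: P_x = 0.
ΣF_y = 0: P_y − 20 = 0 → P_y = 20.00 kip.
ΣM about P: M_P − 20·4.5 = 0 → M_P = 90.00 kip·ft.

P_x = 0, P_y = 20.00 kip, M_P = 90.00 kip·ft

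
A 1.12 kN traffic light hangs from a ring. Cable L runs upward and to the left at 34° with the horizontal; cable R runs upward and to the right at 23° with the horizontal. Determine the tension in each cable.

T_L = 1.229 kN, T_R = 1.107 kN

ΣF_x = 0: −T_L·cos34° + T_R·cos23° = 0 → T_R = 0.900634·T_L.
ΣF_y = 0: T_L·sin34° + T_R·sin23° = 1.12.
Substitute: T_L·(0.559193 + 0.900634·0.390731) = 1.12 → T_L = 1.22929 ≈ 1.229 kN.
Then T_R = 0.900634 × 1.22929 = 1.107 kN.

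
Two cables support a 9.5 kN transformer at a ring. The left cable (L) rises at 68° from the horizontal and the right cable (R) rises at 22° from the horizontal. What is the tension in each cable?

T_L = 8.808 kN, T_R = 3.559 kN

ΣF_x = 0: −T_L·cos68° + T_R·cos22° = 0 → T_R = 0.404026·T_L.
ΣF_y = 0: T_L·sin68° + T_R·sin22° = 9.5.
Substitute: T_L·(0.927184 + 0.404026·0.374607) = 9.5 → T_L = 8.80824 ≈ 8.808 kN.
Then T_R = 0.404026 × 8.80824 = 3.559 kN.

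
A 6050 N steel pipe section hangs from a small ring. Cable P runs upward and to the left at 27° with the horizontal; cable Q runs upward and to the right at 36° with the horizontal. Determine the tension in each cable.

ΣF_x = 0: −T_P·cos27° + T_Q·cos36° = 0 → T_Q = 1.10134·T_P.
ΣF_y = 0: T_P·sin27° + T_Q·sin36° = 6050.
Substitute: T_P·(0.45399 + 1.10134·0.587785) = 6050 → T_P = 5493.3 ≈ 5493 N.
Then T_Q = 1.10134 × 5493.3 = 6050 N.

T_P = 5493 N, T_Q = 6050 N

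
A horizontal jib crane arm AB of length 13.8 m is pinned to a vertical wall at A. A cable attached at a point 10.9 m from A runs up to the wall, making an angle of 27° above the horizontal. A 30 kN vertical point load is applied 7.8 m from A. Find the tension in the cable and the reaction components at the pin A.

T = 47.29 kN, A_x = 42.13 kN, A_y = 8.532 kN

ΣM about A: T·sin27°·10.9 − 30·7.8 = 0 → T = 234/(10.9·0.45399) = 47.2871 ≈ 47.29 kN.
ΣF_x = 0: A_x − T·cos27° = 0 → A_x = 47.2871 × 0.891007 = 42.13 kN.
ΣF_y = 0: A_y + T·sin27° − 30 = 0 → A_y = 30 − 47.2871 × 0.45399 = 8.532 kN.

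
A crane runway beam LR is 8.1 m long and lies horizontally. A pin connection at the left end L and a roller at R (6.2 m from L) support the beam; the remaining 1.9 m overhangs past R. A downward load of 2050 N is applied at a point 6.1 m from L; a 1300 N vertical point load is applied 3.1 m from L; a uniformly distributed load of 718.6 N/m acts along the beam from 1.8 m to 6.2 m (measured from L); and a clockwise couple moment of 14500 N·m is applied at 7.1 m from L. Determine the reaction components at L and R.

L_x = 0, L_y = -533.7 N, R_y = 7046 N

Resultant of the distributed load: 718.6 × 4.4 = 3161.84 N at 4 m from L.
Taking moments about L: R_y·6.2 − 2050·6.1 − 1300·3.1 − (718.6·4.4)·4 − 14500 = 0 → R_y = 43682.36/6.2 = 7045.54 ≈ 7046 N.
ΣF_y = 0: L_y + 7045.54 − 2050 − 1300 − 718.6·4.4 = 0 → L_y = -533.7 N.
ΣF_x = 0: no horizontal applied forces, so L_x = 0.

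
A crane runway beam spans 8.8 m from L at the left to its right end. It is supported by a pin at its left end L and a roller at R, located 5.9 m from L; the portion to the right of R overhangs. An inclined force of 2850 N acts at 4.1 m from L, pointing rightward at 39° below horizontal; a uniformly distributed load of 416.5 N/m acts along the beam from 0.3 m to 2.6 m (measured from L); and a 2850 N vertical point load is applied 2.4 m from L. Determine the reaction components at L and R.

L_x = -2215 N, L_y = 2960 N, R_y = 2641 N

Resultant of the distributed load: 416.5 × 2.3 = 957.95 N at 1.45 m from L.
Taking moments about L: R_y·5.9 − 2850·sin39°·4.1 − (416.5·2.3)·1.45 − 2850·2.4 = 0 → R_y = 15582.6/5.9 = 2641.12 ≈ 2641 N.
ΣF_y = 0: L_y + 2641.12 − 2850·sin39° − 416.5·2.3 − 2850 = 0 → L_y = 2960 N.
ΣF_x = 0: L_x + 2850·cos39° = 0 → L_x = -2215 N.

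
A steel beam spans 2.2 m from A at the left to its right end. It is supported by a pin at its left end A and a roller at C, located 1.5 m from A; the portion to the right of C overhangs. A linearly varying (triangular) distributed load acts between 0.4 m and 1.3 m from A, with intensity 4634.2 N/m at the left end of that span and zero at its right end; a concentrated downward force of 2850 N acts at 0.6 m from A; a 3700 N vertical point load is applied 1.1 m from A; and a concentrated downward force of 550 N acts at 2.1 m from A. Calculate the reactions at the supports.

A_x = 0, A_y = 3589 N, C_y = 5597 N

Resultant of the triangular load: ½ × 4634.2 × 0.9 = 2085.39 N, acting at 0.7 m from A (one-third of the span from the peak).
ΣM about A: C_y·1.5 − (½·4634.2·0.9)·0.7 − 2850·0.6 − 3700·1.1 − 550·2.1 = 0 → C_y = 8394.773/1.5 = 5596.52 ≈ 5597 N.
ΣF_y = 0: A_y + 5596.52 − ½·4634.2·0.9 − 2850 − 3700 − 550 = 0 → A_y = 3589 N.
ΣF_x = 0: no horizontal applied forces, so A_x = 0.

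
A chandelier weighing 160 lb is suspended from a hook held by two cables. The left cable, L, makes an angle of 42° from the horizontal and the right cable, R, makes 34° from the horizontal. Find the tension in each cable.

ΣF_x = 0: −T_L·cos42° + T_R·cos34° = 0 → T_R = 0.896395·T_L.
ΣF_y = 0: T_L·sin42° + T_R·sin34° = 160.
Substitute: T_L·(0.669131 + 0.896395·0.559193) = 160 → T_L = 136.707 ≈ 136.7 lb.
Then T_R = 0.896395 × 136.707 = 122.5 lb.

T_L = 136.7 lb, T_R = 122.5 lb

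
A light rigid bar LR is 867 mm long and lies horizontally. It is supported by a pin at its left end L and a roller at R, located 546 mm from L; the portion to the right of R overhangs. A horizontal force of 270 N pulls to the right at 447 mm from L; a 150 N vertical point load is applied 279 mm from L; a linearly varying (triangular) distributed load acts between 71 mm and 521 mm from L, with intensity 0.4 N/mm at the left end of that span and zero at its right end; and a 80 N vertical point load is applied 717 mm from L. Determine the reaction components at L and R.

L_x = -270.0 N, L_y = 101.9 N, R_y = 218.1 N

Resultant of the triangular load: ½ × 0.4 × 450 = 90 N, acting at 221 mm from L (one-third of the span from the peak).
ΣM about L: R_y·546 − 150·279 − (½·0.4·450)·221 − 80·717 = 0 → R_y = 119100/546 = 218.132 ≈ 218.1 N.
ΣF_y = 0: L_y + 218.132 − 150 − ½·0.4·450 − 80 = 0 → L_y = 101.9 N.
ΣF_x = 0: L_x + 270 = 0 → L_x = -270.0 N.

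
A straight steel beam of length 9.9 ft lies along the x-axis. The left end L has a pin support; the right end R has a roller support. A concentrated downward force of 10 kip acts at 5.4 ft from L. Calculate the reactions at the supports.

Taking moments about L: R_y·9.9 − 10·5.4 = 0 → R_y = 54/9.9 = 5.45455 ≈ 5.455 kip.
ΣF_y = 0: L_y + 5.45455 − 10 = 0 → L_y = 4.545 kip.
ΣF_x = 0: no horizontal applied forces, so L_x = 0.

L_x = 0, L_y = 4.545 kip, R_y = 5.455 kip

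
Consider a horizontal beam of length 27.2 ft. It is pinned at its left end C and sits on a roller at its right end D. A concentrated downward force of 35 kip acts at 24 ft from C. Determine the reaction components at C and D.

ΣM about C: D_y·27.2 − 35·24 = 0 → D_y = 840/27.2 = 30.8824 ≈ 30.88 kip.
ΣF_y = 0: C_y + 30.8824 − 35 = 0 → C_y = 4.118 kip.
ΣF_x = 0: no horizontal applied forces, so C_x = 0.

C_x = 0, C_y = 4.118 kip, D_y = 30.88 kip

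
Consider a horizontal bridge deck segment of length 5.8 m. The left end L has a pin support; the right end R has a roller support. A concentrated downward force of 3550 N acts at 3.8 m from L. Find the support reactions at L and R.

ΣM about L: R_y·5.8 − 3550·3.8 = 0 → R_y = 13490/5.8 = 2325.86 ≈ 2326 N.
ΣF_y = 0: L_y + 2325.86 − 3550 = 0 → L_y = 1224 N.
ΣF_x = 0: no horizontal applied forces, so L_x = 0.

L_x = 0, L_y = 1224 N, R_y = 2326 N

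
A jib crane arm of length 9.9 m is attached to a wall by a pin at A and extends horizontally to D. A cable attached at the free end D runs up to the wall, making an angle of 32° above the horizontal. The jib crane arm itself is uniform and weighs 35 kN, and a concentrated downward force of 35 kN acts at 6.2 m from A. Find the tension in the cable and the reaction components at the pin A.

ΣM about A: T·sin32°·9.9 − 35·4.95 − 35·6.2 = 0 → T = 390.25/(9.9·0.529919) = 74.3872 ≈ 74.39 kN.
ΣF_x = 0: A_x − T·cos32° = 0 → A_x = 74.3872 × 0.848048 = 63.08 kN.
ΣF_y = 0: A_y + T·sin32° − 35 − 35 = 0 → A_y = 70 − 74.3872 × 0.529919 = 30.58 kN.

T = 74.39 kN, A_x = 63.08 kN, A_y = 30.58 kN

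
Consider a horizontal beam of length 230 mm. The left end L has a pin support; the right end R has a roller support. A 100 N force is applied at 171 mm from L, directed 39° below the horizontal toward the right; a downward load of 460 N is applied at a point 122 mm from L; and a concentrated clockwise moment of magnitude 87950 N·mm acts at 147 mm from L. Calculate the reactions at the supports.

ΣM about L: R_y·230 − 100·sin39°·171 − 460·122 − 87950 = 0 → R_y = 154831/230 = 673.178 ≈ 673.2 N.
ΣF_y = 0: L_y + 673.178 − 100·sin39° − 460 = 0 → L_y = -150.2 N.
ΣF_x = 0: L_x + 100·cos39° = 0 → L_x = -77.71 N.

L_x = -77.71 N, L_y = -150.2 N, R_y = 673.2 N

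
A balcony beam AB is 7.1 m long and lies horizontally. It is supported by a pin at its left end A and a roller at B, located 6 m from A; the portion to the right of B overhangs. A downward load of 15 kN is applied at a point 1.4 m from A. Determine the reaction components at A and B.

ΣM about A: B_y·6 − 15·1.4 = 0 → B_y = 21/6 = 3.500 kN.
ΣF_y = 0: A_y + 3.5 − 15 = 0 → A_y = 11.50 kN.
ΣF_x = 0: no horizontal applied forces, so A_x = 0.

A_x = 0, A_y = 11.50 kN, B_y = 3.500 kN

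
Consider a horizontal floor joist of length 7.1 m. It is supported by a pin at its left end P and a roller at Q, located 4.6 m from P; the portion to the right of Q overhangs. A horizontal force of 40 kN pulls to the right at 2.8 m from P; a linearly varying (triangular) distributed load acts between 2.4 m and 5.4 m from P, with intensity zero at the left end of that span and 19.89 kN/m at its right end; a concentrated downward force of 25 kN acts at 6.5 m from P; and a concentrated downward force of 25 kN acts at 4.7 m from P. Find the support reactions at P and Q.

Resultant of the triangular load: ½ × 19.89 × 3 = 29.835 kN, acting at 4.4 m from P (one-third of the span from the peak).
Moments about P: Q_y·4.6 − (½·19.89·3)·4.4 − 25·6.5 − 25·4.7 = 0 → Q_y = 411.274/4.6 = 89.4074 ≈ 89.41 kN.
ΣF_y = 0: P_y + 89.4074 − ½·19.89·3 − 25 − 25 = 0 → P_y = -9.572 kN.
ΣF_x = 0: P_x + 40 = 0 → P_x = -40.00 kN.

P_x = -40.00 kN, P_y = -9.572 kN, Q_y = 89.41 kN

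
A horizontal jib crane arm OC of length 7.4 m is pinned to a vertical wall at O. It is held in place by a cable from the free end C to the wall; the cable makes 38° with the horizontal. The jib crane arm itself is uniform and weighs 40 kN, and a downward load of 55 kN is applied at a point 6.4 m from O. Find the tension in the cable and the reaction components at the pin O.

T = 109.7 kN, O_x = 86.48 kN, O_y = 27.43 kN

ΣM about O: T·sin38°·7.4 − 40·3.7 − 55·6.4 = 0 → T = 500/(7.4·0.615661) = 109.748 ≈ 109.7 kN.
ΣF_x = 0: O_x − T·cos38° = 0 → O_x = 109.748 × 0.788011 = 86.48 kN.
ΣF_y = 0: O_y + T·sin38° − 40 − 55 = 0 → O_y = 95 − 109.748 × 0.615661 = 27.43 kN.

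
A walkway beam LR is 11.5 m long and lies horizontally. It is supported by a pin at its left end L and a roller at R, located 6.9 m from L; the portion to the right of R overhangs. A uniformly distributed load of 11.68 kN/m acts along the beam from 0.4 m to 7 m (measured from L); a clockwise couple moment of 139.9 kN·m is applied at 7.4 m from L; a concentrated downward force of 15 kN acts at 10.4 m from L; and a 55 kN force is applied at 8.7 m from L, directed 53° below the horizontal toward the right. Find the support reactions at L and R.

L_x = -33.10 kN, L_y = -3.592 kN, R_y = 139.6 kN

Resultant of the distributed load: 11.68 × 6.6 = 77.088 kN at 3.7 m from L.
ΣM about L: R_y·6.9 − (11.68·6.6)·3.7 − 139.9 − 15·10.4 − 55·sin53°·8.7 = 0 → R_y = 963.273/6.9 = 139.605 ≈ 139.6 kN.
ΣF_y = 0: L_y + 139.605 − 11.68·6.6 − 15 − 55·sin53° = 0 → L_y = -3.592 kN.
ΣF_x = 0: L_x + 55·cos53° = 0 → L_x = -33.10 kN.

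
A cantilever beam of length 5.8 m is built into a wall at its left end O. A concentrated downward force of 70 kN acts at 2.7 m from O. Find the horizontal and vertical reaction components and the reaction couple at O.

ΣF_x = 0: O_x = 0.
ΣF_y = 0: O_y − 70 = 0 → O_y = 70.00 kN.
ΣM about O: M_O − 70·2.7 = 0 → M_O = 189.0 kN·m.

O_x = 0, O_y = 70.00 kN, M_O = 189.0 kN·m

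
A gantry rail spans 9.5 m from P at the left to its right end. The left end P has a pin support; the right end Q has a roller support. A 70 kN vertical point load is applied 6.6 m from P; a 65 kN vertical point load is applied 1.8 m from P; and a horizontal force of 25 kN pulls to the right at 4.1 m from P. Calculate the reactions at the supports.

P_x = -25.00 kN, P_y = 74.05 kN, Q_y = 60.95 kN

Moments about P: Q_y·9.5 − 70·6.6 − 65·1.8 = 0 → Q_y = 579/9.5 = 60.9474 ≈ 60.95 kN.
ΣF_y = 0: P_y + 60.9474 − 70 − 65 = 0 → P_y = 74.05 kN.
ΣF_x = 0: P_x + 25 = 0 → P_x = -25.00 kN.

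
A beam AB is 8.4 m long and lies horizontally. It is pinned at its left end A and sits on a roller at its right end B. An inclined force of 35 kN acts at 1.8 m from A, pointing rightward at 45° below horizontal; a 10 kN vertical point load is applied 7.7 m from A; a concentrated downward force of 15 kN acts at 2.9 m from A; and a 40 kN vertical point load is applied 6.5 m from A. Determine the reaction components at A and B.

A_x = -24.75 kN, A_y = 39.15 kN, B_y = 50.60 kN

Moments about A: B_y·8.4 − 35·sin45°·1.8 − 10·7.7 − 15·2.9 − 40·6.5 = 0 → B_y = 425.048/8.4 = 50.601 ≈ 50.60 kN.
ΣF_y = 0: A_y + 50.601 − 35·sin45° − 10 − 15 − 40 = 0 → A_y = 39.15 kN.
ΣF_x = 0: A_x + 35·cos45° = 0 → A_x = -24.75 kN.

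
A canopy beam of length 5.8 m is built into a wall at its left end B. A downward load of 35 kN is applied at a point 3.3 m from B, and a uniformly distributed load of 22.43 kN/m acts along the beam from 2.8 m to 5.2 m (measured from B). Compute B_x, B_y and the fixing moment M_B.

B_x = 0, B_y = 88.83 kN, M_B = 330.8 kN·m

Resultant of the distributed load: 22.43 × 2.4 = 53.832 kN at 4 m from B.
ΣF_x = 0: B_x = 0.
ΣF_y = 0: B_y − 35 − 22.43·2.4 = 0 → B_y = 88.83 kN.
ΣM about B: M_B − 35·3.3 − (22.43·2.4)·4 = 0 → M_B = 330.8 kN·m.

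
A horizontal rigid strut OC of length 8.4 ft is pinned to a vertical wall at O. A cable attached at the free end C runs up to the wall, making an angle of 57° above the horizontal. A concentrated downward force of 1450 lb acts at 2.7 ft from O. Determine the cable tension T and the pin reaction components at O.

ΣM about O: T·sin57°·8.4 − 1450·2.7 = 0 → T = 3915/(8.4·0.838671) = 555.726 ≈ 555.7 lb.
ΣF_x = 0: O_x − T·cos57° = 0 → O_x = 555.726 × 0.544639 = 302.7 lb.
ΣF_y = 0: O_y + T·sin57° − 1450 = 0 → O_y = 1450 − 555.726 × 0.838671 = 983.9 lb.

T = 555.7 lb, O_x = 302.7 lb, O_y = 983.9 lb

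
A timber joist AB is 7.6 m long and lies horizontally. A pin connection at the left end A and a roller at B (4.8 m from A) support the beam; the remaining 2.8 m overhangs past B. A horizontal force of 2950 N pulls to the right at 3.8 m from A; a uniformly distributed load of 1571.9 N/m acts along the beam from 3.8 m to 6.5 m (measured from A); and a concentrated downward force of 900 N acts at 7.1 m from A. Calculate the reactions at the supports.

Resultant of the distributed load: 1571.9 × 2.7 = 4244.13 N at 5.15 m from A.
ΣM about A: B_y·4.8 − (1571.9·2.7)·5.15 − 900·7.1 = 0 → B_y = 28247.2695/4.8 = 5884.85 ≈ 5885 N.
ΣF_y = 0: A_y + 5884.85 − 1571.9·2.7 − 900 = 0 → A_y = -740.7 N.
ΣF_x = 0: A_x + 2950 = 0 → A_x = -2950 N.

A_x = -2950 N, A_y = -740.7 N, B_y = 5885 N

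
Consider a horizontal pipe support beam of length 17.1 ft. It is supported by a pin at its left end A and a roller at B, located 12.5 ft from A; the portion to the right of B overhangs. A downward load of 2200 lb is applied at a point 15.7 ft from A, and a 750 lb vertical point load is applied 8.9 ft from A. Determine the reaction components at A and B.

A_x = 0, A_y = -347.2 lb, B_y = 3297 lb

Taking moments about A: B_y·12.5 − 2200·15.7 − 750·8.9 = 0 → B_y = 41215/12.5 = 3297.2 ≈ 3297 lb.
ΣF_y = 0: A_y + 3297.2 − 2200 − 750 = 0 → A_y = -347.2 lb.
ΣF_x = 0: no horizontal applied forces, so A_x = 0.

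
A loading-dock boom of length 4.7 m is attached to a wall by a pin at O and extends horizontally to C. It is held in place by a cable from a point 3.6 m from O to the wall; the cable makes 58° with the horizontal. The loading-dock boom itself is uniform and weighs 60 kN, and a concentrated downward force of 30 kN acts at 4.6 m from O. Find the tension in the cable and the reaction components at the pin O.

ΣM about O: T·sin58°·3.6 − 60·2.35 − 30·4.6 = 0 → T = 279/(3.6·0.848048) = 91.3863 ≈ 91.39 kN.
ΣF_x = 0: O_x − T·cos58° = 0 → O_x = 91.3863 × 0.529919 = 48.43 kN.
ΣF_y = 0: O_y + T·sin58° − 60 − 30 = 0 → O_y = 90 − 91.3863 × 0.848048 = 12.50 kN.

T = 91.39 kN, O_x = 48.43 kN, O_y = 12.50 kN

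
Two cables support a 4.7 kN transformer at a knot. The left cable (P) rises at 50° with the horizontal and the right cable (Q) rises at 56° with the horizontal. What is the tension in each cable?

T_P = 2.734 kN, T_Q = 3.143 kN

ΣF_x = 0: −T_P·cos50° + T_Q·cos56° = 0 → T_Q = 1.14949·T_P.
ΣF_y = 0: T_P·sin50° + T_Q·sin56° = 4.7.
Substitute: T_P·(0.766044 + 1.14949·0.829038) = 4.7 → T_P = 2.73412 ≈ 2.734 kN.
Then T_Q = 1.14949 × 2.73412 = 3.143 kN.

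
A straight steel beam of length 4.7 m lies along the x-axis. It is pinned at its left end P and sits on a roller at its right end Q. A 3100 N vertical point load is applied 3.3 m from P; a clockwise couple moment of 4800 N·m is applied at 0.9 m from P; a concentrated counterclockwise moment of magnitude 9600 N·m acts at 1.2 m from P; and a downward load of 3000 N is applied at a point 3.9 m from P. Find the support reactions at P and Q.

ΣM about P: Q_y·4.7 − 3100·3.3 − 4800 + 9600 − 3000·3.9 = 0 → Q_y = 17130/4.7 = 3644.68 ≈ 3645 N.
ΣF_y = 0: P_y + 3644.68 − 3100 − 3000 = 0 → P_y = 2455 N.
ΣF_x = 0: no horizontal applied forces, so P_x = 0.

P_x = 0, P_y = 2455 N, Q_y = 3645 N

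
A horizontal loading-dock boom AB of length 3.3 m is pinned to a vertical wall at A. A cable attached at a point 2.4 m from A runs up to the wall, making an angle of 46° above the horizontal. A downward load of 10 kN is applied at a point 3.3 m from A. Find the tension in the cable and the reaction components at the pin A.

ΣM about A: T·sin46°·2.4 − 10·3.3 = 0 → T = 33/(2.4·0.71934) = 19.1147 ≈ 19.11 kN.
ΣF_x = 0: A_x − T·cos46° = 0 → A_x = 19.1147 × 0.694658 = 13.28 kN.
ΣF_y = 0: A_y + T·sin46° − 10 = 0 → A_y = 10 − 19.1147 × 0.71934 = -3.750 kN.

T = 19.11 kN, A_x = 13.28 kN, A_y = -3.750 kN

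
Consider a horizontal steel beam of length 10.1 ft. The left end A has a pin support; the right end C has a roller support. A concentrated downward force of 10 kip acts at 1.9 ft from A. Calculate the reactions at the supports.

Moments about A: C_y·10.1 − 10·1.9 = 0 → C_y = 19/10.1 = 1.88119 ≈ 1.881 kip.
ΣF_y = 0: A_y + 1.88119 − 10 = 0 → A_y = 8.119 kip.
ΣF_x = 0: no horizontal applied forces, so A_x = 0.

A_x = 0, A_y = 8.119 kip, C_y = 1.881 kip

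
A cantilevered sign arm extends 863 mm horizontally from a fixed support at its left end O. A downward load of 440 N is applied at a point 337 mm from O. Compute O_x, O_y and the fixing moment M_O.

O_x = 0, O_y = 440.0 N, M_O = 148300 N·mm

ΣF_x = 0: O_x = 0.
ΣF_y = 0: O_y − 440 = 0 → O_y = 440.0 N.
ΣM about O: M_O − 440·337 = 0 → M_O = 148300 N·mm.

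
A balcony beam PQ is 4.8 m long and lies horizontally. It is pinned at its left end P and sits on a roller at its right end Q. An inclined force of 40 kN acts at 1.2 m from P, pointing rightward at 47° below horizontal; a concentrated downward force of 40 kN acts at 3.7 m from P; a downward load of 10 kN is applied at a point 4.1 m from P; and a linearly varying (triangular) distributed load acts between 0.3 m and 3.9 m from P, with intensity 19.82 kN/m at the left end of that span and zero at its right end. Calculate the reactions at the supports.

Resultant of the triangular load: ½ × 19.82 × 3.6 = 35.676 kN, acting at 1.5 m from P (one-third of the span from the peak).
ΣM about P: Q_y·4.8 − 40·sin47°·1.2 − 40·3.7 − 10·4.1 − (½·19.82·3.6)·1.5 = 0 → Q_y = 277.619/4.8 = 57.8373 ≈ 57.84 kN.
ΣF_y = 0: P_y + 57.8373 − 40·sin47° − 40 − 10 − ½·19.82·3.6 = 0 → P_y = 57.09 kN.
ΣF_x = 0: P_x + 40·cos47° = 0 → P_x = -27.28 kN.

P_x = -27.28 kN, P_y = 57.09 kN, Q_y = 57.84 kN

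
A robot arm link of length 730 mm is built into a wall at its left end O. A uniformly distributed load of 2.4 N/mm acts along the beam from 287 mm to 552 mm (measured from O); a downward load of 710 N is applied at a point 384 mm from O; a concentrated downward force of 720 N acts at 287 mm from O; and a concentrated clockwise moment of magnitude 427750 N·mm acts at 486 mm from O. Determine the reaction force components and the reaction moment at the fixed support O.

O_x = 0, O_y = 2066 N, M_O = 1174000 N·mm

Resultant of the distributed load: 2.4 × 265 = 636 N at 419.5 mm from O.
ΣF_x = 0: O_x = 0.
ΣF_y = 0: O_y − 2.4·265 − 710 − 720 = 0 → O_y = 2066 N.
ΣM about O: M_O − (2.4·265)·419.5 − 710·384 − 720·287 − 427750 = 0 → M_O = 1174000 N·mm.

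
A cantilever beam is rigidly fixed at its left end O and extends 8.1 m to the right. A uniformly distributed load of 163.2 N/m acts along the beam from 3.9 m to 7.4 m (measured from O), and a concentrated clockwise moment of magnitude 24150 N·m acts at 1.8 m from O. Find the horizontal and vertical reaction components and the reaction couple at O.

Resultant of the distributed load: 163.2 × 3.5 = 571.2 N at 5.65 m from O.
ΣF_x = 0: O_x = 0.
ΣF_y = 0: O_y − 163.2·3.5 = 0 → O_y = 571.2 N.
ΣM about O: M_O − (163.2·3.5)·5.65 − 24150 = 0 → M_O = 27380 N·m.

O_x = 0, O_y = 571.2 N, M_O = 27380 N·m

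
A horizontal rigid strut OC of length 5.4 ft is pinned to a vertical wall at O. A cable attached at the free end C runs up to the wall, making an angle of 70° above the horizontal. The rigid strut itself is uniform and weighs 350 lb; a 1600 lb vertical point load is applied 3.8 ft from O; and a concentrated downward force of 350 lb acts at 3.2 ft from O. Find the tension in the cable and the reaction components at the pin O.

ΣM about O: T·sin70°·5.4 − 350·2.7 − 1600·3.8 − 350·3.2 = 0 → T = 8145/(5.4·0.939693) = 1605.13 ≈ 1605 lb.
ΣF_x = 0: O_x − T·cos70° = 0 → O_x = 1605.13 × 0.34202 = 549.0 lb.
ΣF_y = 0: O_y + T·sin70° − 350 − 1600 − 350 = 0 → O_y = 2300 − 1605.13 × 0.939693 = 791.7 lb.

T = 1605 lb, O_x = 549.0 lb, O_y = 791.7 lb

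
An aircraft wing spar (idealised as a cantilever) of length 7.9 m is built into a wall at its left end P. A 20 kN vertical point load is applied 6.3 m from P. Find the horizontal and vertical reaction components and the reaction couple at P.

P_x = 0, P_y = 20.00 kN, M_P = 126.0 kN·m

ΣF_x = 0: P_x = 0.
ΣF_y = 0: P_y − 20 = 0 → P_y = 20.00 kN.
ΣM about P: M_P − 20·6.3 = 0 → M_P = 126.0 kN·m.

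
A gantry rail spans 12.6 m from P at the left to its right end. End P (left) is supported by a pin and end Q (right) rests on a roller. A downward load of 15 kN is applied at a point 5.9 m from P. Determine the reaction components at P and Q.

P_x = 0, P_y = 7.976 kN, Q_y = 7.024 kN

ΣM about P: Q_y·12.6 − 15·5.9 = 0 → Q_y = 88.5/12.6 = 7.02381 ≈ 7.024 kN.
ΣF_y = 0: P_y + 7.02381 − 15 = 0 → P_y = 7.976 kN.
ΣF_x = 0: no horizontal applied forces, so P_x = 0.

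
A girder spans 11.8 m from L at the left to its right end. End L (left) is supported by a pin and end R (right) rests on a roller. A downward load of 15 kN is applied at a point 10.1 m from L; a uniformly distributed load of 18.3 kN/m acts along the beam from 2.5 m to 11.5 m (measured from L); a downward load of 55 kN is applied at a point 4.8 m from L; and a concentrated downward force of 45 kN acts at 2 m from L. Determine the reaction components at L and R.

Resultant of the distributed load: 18.3 × 9 = 164.7 kN at 7 m from L.
ΣM about L: R_y·11.8 − 15·10.1 − (18.3·9)·7 − 55·4.8 − 45·2 = 0 → R_y = 1658.4/11.8 = 140.542 ≈ 140.5 kN.
ΣF_y = 0: L_y + 140.542 − 15 − 18.3·9 − 55 − 45 = 0 → L_y = 139.2 kN.
ΣF_x = 0: no horizontal applied forces, so L_x = 0.

L_x = 0, L_y = 139.2 kN, R_y = 140.5 kN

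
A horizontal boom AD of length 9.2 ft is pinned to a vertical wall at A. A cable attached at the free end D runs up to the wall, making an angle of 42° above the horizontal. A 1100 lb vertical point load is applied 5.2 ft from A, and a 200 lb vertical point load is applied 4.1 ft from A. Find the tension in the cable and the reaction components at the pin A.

ΣM about A: T·sin42°·9.2 − 1100·5.2 − 200·4.1 = 0 → T = 6540/(9.2·0.669131) = 1062.38 ≈ 1062 lb.
ΣF_x = 0: A_x − T·cos42° = 0 → A_x = 1062.38 × 0.743145 = 789.5 lb.
ΣF_y = 0: A_y + T·sin42° − 1100 − 200 = 0 → A_y = 1300 − 1062.38 × 0.669131 = 589.1 lb.

T = 1062 lb, A_x = 789.5 lb, A_y = 589.1 lb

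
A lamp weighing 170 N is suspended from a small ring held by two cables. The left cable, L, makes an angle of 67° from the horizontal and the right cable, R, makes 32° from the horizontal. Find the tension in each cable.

T_L = 146.0 N, T_R = 67.25 N

ΣF_x = 0: −T_L·cos67° + T_R·cos32° = 0 → T_R = 0.460742·T_L.
ΣF_y = 0: T_L·sin67° + T_R·sin32° = 170.
Substitute: T_L·(0.920505 + 0.460742·0.529919) = 170 → T_L = 145.965 ≈ 146.0 N.
Then T_R = 0.460742 × 145.965 = 67.25 N.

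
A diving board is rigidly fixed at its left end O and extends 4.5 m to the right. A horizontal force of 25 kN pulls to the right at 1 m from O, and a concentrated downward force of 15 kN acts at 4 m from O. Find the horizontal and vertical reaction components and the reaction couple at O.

ΣF_x = 0: O_x + 25 = 0 → O_x = -25.00 kN.
ΣF_y = 0: O_y − 15 = 0 → O_y = 15.00 kN.
ΣM about O: M_O − 15·4 = 0 → M_O = 60.00 kN·m.

O_x = -25.00 kN, O_y = 15.00 kN, M_O = 60.00 kN·m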